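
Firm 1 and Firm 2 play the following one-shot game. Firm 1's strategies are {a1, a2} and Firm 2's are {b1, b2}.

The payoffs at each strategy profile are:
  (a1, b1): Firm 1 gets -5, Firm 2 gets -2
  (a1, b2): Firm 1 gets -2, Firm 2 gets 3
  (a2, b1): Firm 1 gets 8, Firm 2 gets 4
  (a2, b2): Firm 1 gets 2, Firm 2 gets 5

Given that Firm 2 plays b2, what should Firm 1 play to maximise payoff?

Against b2, Firm 1 earns -2 from a1 and 2 from a2.
So a2 is the best response.

a2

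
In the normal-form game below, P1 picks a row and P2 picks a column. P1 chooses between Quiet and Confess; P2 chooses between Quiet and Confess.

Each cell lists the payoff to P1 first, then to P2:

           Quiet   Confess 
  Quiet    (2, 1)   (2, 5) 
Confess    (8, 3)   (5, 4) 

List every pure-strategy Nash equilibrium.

(Quiet, Quiet): P1 prefers Confess (8 > 2); P2 prefers Confess (5 > 1) — not an equilibrium.
(Quiet, Confess): P1 prefers Confess (5 > 2) — not an equilibrium.
(Confess, Quiet): P2 prefers Confess (4 > 3) — not an equilibrium.
(Confess, Confess): P1 gets 5 ≥ 2 from Quiet, and P2 gets 4 ≥ 3 from Quiet — Nash equilibrium.

(Confess, Confess)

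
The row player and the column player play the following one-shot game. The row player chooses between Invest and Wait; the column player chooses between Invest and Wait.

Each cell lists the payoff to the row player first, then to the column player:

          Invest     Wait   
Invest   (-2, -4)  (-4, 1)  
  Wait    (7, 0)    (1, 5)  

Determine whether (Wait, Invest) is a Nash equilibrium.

At (Wait, Invest), the row player earns 7; switching to Invest would give -2, so the row player has no profitable deviation.
The column player earns 0; switching to Wait would give 5, so the column player would deviate.
Since at least one player can profitably deviate, this is not a Nash equilibrium.

No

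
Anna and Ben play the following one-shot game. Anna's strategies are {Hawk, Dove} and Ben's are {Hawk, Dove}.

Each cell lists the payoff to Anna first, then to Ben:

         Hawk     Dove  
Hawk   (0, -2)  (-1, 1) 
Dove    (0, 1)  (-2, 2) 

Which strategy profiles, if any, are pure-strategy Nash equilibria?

(Hawk, Dove)

(Hawk, Hawk): Ben prefers Dove (1 > -2) — not an equilibrium.
(Hawk, Dove): Anna gets -1 ≥ -2 from Dove, and Ben gets 1 ≥ -2 from Hawk — Nash equilibrium.
(Dove, Hawk): Ben prefers Dove (2 > 1) — not an equilibrium.
(Dove, Dove): Anna prefers Hawk (-1 > -2) — not an equilibrium.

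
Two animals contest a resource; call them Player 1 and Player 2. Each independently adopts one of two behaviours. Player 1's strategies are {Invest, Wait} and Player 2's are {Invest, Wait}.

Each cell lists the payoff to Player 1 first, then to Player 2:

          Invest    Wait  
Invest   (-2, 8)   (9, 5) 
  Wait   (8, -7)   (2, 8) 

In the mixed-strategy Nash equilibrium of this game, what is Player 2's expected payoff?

11/2

First find p, the probability Player 1 plays Invest, from Player 2's indifference between Invest and Wait: 8p − 7(1−p) = 5p + 8(1−p), giving p = 5/6.
Since Player 2 is indifferent in equilibrium, Player 2's expected payoff equals the payoff from either column against (5/6, 1/6). Using Invest: 8(5/6) − 7(1/6) = 11/2.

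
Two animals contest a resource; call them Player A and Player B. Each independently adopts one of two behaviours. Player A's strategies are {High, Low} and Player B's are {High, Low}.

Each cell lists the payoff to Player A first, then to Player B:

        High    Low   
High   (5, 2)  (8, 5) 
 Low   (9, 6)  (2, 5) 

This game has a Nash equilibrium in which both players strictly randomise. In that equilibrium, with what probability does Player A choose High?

1/4

Let p be the probability that Player A plays High. In a completely mixed equilibrium, Player B must be indifferent between High and Low.
Player B's expected payoff from High is 2p + 6(1−p); from Low it is 5p + 5(1−p).
Setting these equal: −4p + 6 = 5, so p = 1/4.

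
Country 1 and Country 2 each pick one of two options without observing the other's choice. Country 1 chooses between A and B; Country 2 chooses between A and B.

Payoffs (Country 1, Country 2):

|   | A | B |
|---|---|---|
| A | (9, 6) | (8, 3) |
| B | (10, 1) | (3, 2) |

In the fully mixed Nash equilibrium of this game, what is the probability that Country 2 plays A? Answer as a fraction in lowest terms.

5/6

Let c be the probability that Country 2 plays A. In a completely mixed equilibrium, Country 1 must be indifferent between A and B.
Country 1's expected payoff from A is 9c + 8(1−c); from B it is 10c + 3(1−c).
Setting these equal: c + 8 = 7c + 3, so c = 5/6.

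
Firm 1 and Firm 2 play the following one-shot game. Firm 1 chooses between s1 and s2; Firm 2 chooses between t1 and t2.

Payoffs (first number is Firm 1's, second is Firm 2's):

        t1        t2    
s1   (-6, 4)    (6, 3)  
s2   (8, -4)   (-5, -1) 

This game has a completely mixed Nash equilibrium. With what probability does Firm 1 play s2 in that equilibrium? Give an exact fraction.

1/4

Let x be the probability that Firm 1 plays s1. In a completely mixed equilibrium, Firm 2 must be indifferent between t1 and t2.
Firm 2's expected payoff from t1 is 4x − 4(1−x); from t2 it is 3x − (1−x).
Setting these equal: 8x − 4 = 4x − 1, so x = 3/4.
Therefore Firm 1 plays s2 with probability 1 − 3/4 = 1/4.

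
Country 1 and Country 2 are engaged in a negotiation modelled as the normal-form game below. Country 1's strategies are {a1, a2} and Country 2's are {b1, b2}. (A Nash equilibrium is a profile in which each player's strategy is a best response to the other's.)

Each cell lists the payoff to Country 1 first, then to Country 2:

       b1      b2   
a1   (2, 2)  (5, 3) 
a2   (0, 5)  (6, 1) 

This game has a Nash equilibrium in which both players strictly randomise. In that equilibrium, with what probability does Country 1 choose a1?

Let r be the probability that Country 1 plays a1. In a completely mixed equilibrium, Country 2 must be indifferent between b1 and b2.
Country 2's expected payoff from b1 is 2r + 5(1−r); from b2 it is 3r + (1−r).
Setting these equal: −3r + 5 = 2r + 1, so r = 4/5.

4/5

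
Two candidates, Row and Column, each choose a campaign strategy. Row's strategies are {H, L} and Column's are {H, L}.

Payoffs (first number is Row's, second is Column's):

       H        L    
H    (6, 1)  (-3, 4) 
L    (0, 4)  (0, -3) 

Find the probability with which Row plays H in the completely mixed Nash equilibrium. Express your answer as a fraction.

Let x be the probability that Row plays H. In a completely mixed equilibrium, Column must be indifferent between H and L.
Column's expected payoff from H is x + 4(1−x); from L it is 4x − 3(1−x).
Setting these equal: −3x + 4 = 7x − 3, so x = 7/10.

7/10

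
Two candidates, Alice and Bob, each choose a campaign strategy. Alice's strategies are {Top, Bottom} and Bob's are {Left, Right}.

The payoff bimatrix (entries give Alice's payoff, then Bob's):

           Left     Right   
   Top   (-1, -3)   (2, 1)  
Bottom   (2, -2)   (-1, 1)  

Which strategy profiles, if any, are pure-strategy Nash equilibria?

(Top, Right)

(Top, Left): Alice prefers Bottom (2 > -1); Bob prefers Right (1 > -3) — not an equilibrium.
(Top, Right): Alice gets 2 ≥ -1 from Bottom, and Bob gets 1 ≥ -3 from Left — Nash equilibrium.
(Bottom, Left): Bob prefers Right (1 > -2) — not an equilibrium.
(Bottom, Right): Alice prefers Top (2 > -1) — not an equilibrium.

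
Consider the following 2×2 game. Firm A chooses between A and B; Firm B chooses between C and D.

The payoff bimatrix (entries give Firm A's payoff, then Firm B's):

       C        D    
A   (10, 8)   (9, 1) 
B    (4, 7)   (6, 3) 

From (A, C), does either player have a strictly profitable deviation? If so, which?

Neither

Firm A at (A, C) earns 10; deviating to B yields 4 — not better.
Firm B earns 8; deviating to D yields 1 — not better.
Neither player can strictly improve; the profile is a Nash equilibrium.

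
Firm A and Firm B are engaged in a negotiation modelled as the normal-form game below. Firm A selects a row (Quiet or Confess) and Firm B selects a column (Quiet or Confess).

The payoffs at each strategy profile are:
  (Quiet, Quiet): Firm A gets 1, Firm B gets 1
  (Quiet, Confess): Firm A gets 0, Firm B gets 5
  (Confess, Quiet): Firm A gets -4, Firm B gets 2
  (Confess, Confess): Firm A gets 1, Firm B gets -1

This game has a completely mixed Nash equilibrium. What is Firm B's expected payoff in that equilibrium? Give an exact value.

11/7

First find x, the probability Firm A plays Quiet, from Firm B's indifference between Quiet and Confess: x + 2(1−x) = 5x − (1−x), giving x = 3/7.
Since Firm B is indifferent in equilibrium, Firm B's expected payoff equals the payoff from either column against (3/7, 4/7). Using Quiet: (3/7) + 2(4/7) = 11/7.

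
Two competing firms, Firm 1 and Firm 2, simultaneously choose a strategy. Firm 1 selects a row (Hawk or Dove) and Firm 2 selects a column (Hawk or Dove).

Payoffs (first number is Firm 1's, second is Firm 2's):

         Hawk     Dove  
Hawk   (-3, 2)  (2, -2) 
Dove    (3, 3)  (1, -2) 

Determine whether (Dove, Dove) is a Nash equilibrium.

No

At (Dove, Dove), Firm 1 earns 1; switching to Hawk would give 2, so Firm 1 would deviate.
Firm 2 earns -2; switching to Hawk would give 3, so Firm 2 would deviate.
Since at least one player can profitably deviate, this is not a Nash equilibrium.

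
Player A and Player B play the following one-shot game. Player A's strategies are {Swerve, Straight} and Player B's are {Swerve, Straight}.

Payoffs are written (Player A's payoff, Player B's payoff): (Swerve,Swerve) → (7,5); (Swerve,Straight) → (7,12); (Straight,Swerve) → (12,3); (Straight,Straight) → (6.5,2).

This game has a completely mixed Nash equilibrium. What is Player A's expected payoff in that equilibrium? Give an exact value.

7

First find q, the probability Player B plays Swerve, from Player A's indifference between Swerve and Straight: 7q + 7(1−q) = 12q + 6.5(1−q), giving q = 1/11.
Since Player A is indifferent in equilibrium, Player A's expected payoff equals the payoff from either row against (1/11, 10/11). Using Swerve: 7(1/11) + 7(10/11) = 7.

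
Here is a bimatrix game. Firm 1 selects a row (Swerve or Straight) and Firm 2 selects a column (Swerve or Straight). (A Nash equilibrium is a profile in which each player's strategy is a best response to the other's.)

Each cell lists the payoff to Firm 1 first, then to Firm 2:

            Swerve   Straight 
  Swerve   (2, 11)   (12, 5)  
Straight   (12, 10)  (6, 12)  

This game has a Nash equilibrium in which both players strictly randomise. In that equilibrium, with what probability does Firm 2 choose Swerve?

3/8

Let q be the probability that Firm 2 plays Swerve. In a completely mixed equilibrium, Firm 1 must be indifferent between Swerve and Straight.
Firm 1's expected payoff from Swerve is 2q + 12(1−q); from Straight it is 12q + 6(1−q).
Setting these equal: −10q + 12 = 6q + 6, so q = 3/8.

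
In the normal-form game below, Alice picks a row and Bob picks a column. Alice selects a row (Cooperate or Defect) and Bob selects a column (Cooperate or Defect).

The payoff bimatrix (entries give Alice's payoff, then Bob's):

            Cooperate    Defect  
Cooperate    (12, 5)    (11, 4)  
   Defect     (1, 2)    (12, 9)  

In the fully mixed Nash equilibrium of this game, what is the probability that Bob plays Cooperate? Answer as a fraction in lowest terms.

1/12

Let y be the probability that Bob plays Cooperate. In a completely mixed equilibrium, Alice must be indifferent between Cooperate and Defect.
Alice's expected payoff from Cooperate is 12y + 11(1−y); from Defect it is y + 12(1−y).
Setting these equal: y + 11 = −11y + 12, so y = 1/12.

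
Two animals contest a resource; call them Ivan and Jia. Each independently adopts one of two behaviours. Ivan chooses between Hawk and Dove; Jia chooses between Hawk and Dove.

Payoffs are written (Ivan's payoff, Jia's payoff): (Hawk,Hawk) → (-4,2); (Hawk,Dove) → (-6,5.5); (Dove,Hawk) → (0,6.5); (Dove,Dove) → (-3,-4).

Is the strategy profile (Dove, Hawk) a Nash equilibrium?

At (Dove, Hawk), Ivan earns 0; switching to Hawk would give -4, so Ivan has no profitable deviation.
Jia earns 6.5; switching to Dove would give -4, so Jia has no profitable deviation.
Neither player can gain by a unilateral deviation, so this profile is a Nash equilibrium.

Yes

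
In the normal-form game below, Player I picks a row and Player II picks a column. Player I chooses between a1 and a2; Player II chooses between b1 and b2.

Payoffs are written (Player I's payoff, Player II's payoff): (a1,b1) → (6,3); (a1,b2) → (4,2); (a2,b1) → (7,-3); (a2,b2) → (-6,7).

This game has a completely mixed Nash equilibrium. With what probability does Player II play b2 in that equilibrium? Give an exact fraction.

Let y be the probability that Player II plays b1. In a completely mixed equilibrium, Player I must be indifferent between a1 and a2.
Player I's expected payoff from a1 is 6y + 4(1−y); from a2 it is 7y − 6(1−y).
Setting these equal: 2y + 4 = 13y − 6, so y = 10/11.
Therefore Player II plays b2 with probability 1 − 10/11 = 1/11.

1/11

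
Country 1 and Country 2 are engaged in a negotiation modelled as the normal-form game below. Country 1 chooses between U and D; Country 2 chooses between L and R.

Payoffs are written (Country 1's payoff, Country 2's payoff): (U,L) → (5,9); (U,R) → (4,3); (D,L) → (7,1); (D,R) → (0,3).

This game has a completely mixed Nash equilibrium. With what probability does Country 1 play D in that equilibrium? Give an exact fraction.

Let p be the probability that Country 1 plays U. In a completely mixed equilibrium, Country 2 must be indifferent between L and R.
Country 2's expected payoff from L is 9p + (1−p); from R it is 3p + 3(1−p).
Setting these equal: 8p + 1 = 3, so p = 1/4.
Therefore Country 1 plays D with probability 1 − 1/4 = 3/4.

3/4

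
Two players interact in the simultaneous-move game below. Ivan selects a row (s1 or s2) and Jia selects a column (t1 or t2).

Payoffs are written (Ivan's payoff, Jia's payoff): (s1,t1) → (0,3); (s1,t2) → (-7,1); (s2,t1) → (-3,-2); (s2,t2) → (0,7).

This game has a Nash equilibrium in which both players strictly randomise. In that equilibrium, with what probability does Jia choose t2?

Let q be the probability that Jia plays t1. In a completely mixed equilibrium, Ivan must be indifferent between s1 and s2.
Ivan's expected payoff from s1 is −7(1−q); from s2 it is −3q.
Setting these equal: 7q − 7 = −3q, so q = 7/10.
Therefore Jia plays t2 with probability 1 − 7/10 = 3/10.

3/10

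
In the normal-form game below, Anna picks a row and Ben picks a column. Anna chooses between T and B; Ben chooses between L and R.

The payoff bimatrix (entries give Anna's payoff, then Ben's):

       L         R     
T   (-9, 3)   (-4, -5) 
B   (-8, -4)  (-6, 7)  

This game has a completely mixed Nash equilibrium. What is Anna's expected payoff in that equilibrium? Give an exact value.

-22/3

First find q, the probability Ben plays L, from Anna's indifference between T and B: −9q − 4(1−q) = −8q − 6(1−q), giving q = 2/3.
Since Anna is indifferent in equilibrium, Anna's expected payoff equals the payoff from either row against (2/3, 1/3). Using T: −9(2/3) − 4(1/3) = -22/3.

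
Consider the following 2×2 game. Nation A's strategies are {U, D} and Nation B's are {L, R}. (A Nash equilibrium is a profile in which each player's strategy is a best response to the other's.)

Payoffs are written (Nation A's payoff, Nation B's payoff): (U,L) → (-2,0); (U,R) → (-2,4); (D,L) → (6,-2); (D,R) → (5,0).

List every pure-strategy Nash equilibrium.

(D, R)

(U, L): Nation A prefers D (6 > -2); Nation B prefers R (4 > 0) — not an equilibrium.
(U, R): Nation A prefers D (5 > -2) — not an equilibrium.
(D, L): Nation B prefers R (0 > -2) — not an equilibrium.
(D, R): Nation A gets 5 ≥ -2 from U, and Nation B gets 0 ≥ -2 from L — Nash equilibrium.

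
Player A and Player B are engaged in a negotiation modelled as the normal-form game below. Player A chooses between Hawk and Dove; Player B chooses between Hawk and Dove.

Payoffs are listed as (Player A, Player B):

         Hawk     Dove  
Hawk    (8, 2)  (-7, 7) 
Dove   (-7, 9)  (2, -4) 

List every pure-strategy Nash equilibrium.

none

(Hawk, Hawk): Player B prefers Dove (7 > 2) — not an equilibrium.
(Hawk, Dove): Player A prefers Dove (2 > -7) — not an equilibrium.
(Dove, Hawk): Player A prefers Hawk (8 > -7) — not an equilibrium.
(Dove, Dove): Player B prefers Hawk (9 > -4) — not an equilibrium.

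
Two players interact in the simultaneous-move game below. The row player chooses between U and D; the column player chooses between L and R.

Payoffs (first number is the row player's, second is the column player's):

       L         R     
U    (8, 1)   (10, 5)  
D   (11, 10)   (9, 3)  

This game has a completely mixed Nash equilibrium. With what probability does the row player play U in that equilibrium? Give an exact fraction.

Let x be the probability that the row player plays U. In a completely mixed equilibrium, the column player must be indifferent between L and R.
The column player's expected payoff from L is x + 10(1−x); from R it is 5x + 3(1−x).
Setting these equal: −9x + 10 = 2x + 3, so x = 7/11.

7/11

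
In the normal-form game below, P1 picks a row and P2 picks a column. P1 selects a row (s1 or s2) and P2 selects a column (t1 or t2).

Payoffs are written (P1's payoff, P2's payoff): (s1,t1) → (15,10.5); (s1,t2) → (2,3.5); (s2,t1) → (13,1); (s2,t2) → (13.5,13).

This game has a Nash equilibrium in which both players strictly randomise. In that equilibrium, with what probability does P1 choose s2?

Let r be the probability that P1 plays s1. In a completely mixed equilibrium, P2 must be indifferent between t1 and t2.
P2's expected payoff from t1 is 10.5r + (1−r); from t2 it is 3.5r + 13(1−r).
Setting these equal: 9.5r + 1 = −9.5r + 13, so r = 12/19.
Therefore P1 plays s2 with probability 1 − 12/19 = 7/19.

7/19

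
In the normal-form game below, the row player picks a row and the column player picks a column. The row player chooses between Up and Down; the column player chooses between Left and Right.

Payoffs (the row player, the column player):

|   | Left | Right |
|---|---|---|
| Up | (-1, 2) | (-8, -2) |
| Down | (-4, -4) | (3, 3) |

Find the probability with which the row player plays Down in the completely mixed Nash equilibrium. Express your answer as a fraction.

4/11

Let r be the probability that the row player plays Up. In a completely mixed equilibrium, the column player must be indifferent between Left and Right.
The column player's expected payoff from Left is 2r − 4(1−r); from Right it is −2r + 3(1−r).
Setting these equal: 6r − 4 = −5r + 3, so r = 7/11.
Therefore the row player plays Down with probability 1 − 7/11 = 4/11.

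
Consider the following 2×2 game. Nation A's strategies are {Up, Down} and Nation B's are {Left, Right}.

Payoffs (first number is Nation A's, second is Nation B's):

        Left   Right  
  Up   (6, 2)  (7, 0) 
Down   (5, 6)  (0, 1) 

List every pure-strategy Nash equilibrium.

(Up, Left)

(Up, Left): Nation A gets 6 ≥ 5 from Down, and Nation B gets 2 ≥ 0 from Right — Nash equilibrium.
(Up, Right): Nation B prefers Left (2 > 0) — not an equilibrium.
(Down, Left): Nation A prefers Up (6 > 5) — not an equilibrium.
(Down, Right): Nation A prefers Up (7 > 0); Nation B prefers Left (6 > 1) — not an equilibrium.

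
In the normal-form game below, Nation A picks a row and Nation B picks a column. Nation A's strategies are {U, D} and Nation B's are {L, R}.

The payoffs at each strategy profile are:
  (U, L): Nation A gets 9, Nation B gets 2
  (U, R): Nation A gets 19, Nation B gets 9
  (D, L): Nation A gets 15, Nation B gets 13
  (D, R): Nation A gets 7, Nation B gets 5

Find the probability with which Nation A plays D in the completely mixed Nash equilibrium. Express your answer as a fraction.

7/15

Let x be the probability that Nation A plays U. In a completely mixed equilibrium, Nation B must be indifferent between L and R.
Nation B's expected payoff from L is 2x + 13(1−x); from R it is 9x + 5(1−x).
Setting these equal: −11x + 13 = 4x + 5, so x = 8/15.
Therefore Nation A plays D with probability 1 − 8/15 = 7/15.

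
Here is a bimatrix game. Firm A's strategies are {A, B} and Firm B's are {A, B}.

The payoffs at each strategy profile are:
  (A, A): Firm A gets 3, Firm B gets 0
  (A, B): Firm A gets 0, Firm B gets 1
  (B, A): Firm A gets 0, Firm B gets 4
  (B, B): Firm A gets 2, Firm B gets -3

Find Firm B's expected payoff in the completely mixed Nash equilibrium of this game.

1/2

First find p, the probability Firm A plays A, from Firm B's indifference between A and B: 4(1−p) = p − 3(1−p), giving p = 7/8.
Since Firm B is indifferent in equilibrium, Firm B's expected payoff equals the payoff from either column against (7/8, 1/8). Using A: 4(1/8) = 1/2.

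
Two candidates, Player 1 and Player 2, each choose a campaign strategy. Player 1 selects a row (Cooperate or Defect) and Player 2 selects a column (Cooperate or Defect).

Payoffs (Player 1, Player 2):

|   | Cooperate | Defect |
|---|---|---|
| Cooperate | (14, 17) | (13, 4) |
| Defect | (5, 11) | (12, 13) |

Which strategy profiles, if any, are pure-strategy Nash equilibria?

(Cooperate, Cooperate): Player 1 gets 14 ≥ 5 from Defect, and Player 2 gets 17 ≥ 4 from Defect — Nash equilibrium.
(Cooperate, Defect): Player 2 prefers Cooperate (17 > 4) — not an equilibrium.
(Defect, Cooperate): Player 1 prefers Cooperate (14 > 5); Player 2 prefers Defect (13 > 11) — not an equilibrium.
(Defect, Defect): Player 1 prefers Cooperate (13 > 12) — not an equilibrium.

(Cooperate, Cooperate)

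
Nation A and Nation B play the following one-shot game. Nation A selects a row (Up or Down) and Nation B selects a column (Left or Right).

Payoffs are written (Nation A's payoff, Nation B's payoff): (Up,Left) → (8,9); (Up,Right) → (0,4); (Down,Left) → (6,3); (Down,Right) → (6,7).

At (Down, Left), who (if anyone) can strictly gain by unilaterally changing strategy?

Nation A at (Down, Left) earns 6; deviating to Up yields 8 — a strict improvement.
Nation B earns 3; deviating to Right yields 7 — a strict improvement.
Both Nation A and Nation B have strictly profitable deviations.

Both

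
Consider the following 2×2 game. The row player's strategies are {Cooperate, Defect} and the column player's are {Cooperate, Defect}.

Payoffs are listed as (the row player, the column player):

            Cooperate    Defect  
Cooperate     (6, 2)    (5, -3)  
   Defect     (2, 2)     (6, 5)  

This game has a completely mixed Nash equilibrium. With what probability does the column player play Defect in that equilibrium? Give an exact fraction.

4/5

Let c be the probability that the column player plays Cooperate. In a completely mixed equilibrium, the row player must be indifferent between Cooperate and Defect.
The row player's expected payoff from Cooperate is 6c + 5(1−c); from Defect it is 2c + 6(1−c).
Setting these equal: c + 5 = −4c + 6, so c = 1/5.
Therefore the column player plays Defect with probability 1 − 1/5 = 4/5.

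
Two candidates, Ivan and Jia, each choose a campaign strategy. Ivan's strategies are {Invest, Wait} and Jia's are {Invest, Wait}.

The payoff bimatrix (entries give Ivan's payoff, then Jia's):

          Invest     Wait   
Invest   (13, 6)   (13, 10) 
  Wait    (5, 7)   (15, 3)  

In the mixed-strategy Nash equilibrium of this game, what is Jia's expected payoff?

13/2

First find x, the probability Ivan plays Invest, from Jia's indifference between Invest and Wait: 6x + 7(1−x) = 10x + 3(1−x), giving x = 1/2.
Since Jia is indifferent in equilibrium, Jia's expected payoff equals the payoff from either column against (1/2, 1/2). Using Invest: 6(1/2) + 7(1/2) = 13/2.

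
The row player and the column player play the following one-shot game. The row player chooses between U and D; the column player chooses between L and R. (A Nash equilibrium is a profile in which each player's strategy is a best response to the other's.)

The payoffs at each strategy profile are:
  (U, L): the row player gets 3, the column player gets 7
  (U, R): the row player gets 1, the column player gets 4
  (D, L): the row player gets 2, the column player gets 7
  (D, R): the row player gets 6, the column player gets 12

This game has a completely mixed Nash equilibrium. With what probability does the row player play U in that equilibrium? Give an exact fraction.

5/8

Let x be the probability that the row player plays U. In a completely mixed equilibrium, the column player must be indifferent between L and R.
The column player's expected payoff from L is 7x + 7(1−x); from R it is 4x + 12(1−x).
Setting these equal: 7 = −8x + 12, so x = 5/8.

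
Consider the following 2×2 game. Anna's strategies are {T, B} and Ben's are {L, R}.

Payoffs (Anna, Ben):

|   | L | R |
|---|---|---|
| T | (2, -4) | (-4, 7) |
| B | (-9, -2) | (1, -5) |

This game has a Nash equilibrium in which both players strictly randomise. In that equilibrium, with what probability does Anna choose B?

Let p be the probability that Anna plays T. In a completely mixed equilibrium, Ben must be indifferent between L and R.
Ben's expected payoff from L is −4p − 2(1−p); from R it is 7p − 5(1−p).
Setting these equal: −2p − 2 = 12p − 5, so p = 3/14.
Therefore Anna plays B with probability 1 − 3/14 = 11/14.

11/14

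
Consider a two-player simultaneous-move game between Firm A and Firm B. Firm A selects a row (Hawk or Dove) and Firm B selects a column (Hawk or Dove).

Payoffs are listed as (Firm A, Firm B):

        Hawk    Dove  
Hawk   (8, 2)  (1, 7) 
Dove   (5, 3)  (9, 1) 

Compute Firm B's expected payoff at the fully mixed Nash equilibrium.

First find x, the probability Firm A plays Hawk, from Firm B's indifference between Hawk and Dove: 2x + 3(1−x) = 7x + (1−x), giving x = 2/7.
Since Firm B is indifferent in equilibrium, Firm B's expected payoff equals the payoff from either column against (2/7, 5/7). Using Hawk: 2(2/7) + 3(5/7) = 19/7.

19/7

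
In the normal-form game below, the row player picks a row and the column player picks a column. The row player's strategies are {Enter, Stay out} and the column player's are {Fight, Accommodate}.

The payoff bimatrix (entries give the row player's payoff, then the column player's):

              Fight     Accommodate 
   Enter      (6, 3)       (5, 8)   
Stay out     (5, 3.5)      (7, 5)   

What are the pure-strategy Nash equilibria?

(Enter, Fight): the column player prefers Accommodate (8 > 3) — not an equilibrium.
(Enter, Accommodate): the row player prefers Stay out (7 > 5) — not an equilibrium.
(Stay out, Fight): the row player prefers Enter (6 > 5); the column player prefers Accommodate (5 > 3.5) — not an equilibrium.
(Stay out, Accommodate): the row player gets 7 ≥ 5 from Enter, and the column player gets 5 ≥ 3.5 from Fight — Nash equilibrium.

(Stay out, Accommodate)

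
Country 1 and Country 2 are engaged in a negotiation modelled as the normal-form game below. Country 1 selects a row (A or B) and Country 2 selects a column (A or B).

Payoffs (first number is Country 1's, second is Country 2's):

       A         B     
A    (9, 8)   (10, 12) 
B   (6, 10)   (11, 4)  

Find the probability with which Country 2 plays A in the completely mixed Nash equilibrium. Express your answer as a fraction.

1/4

Let q be the probability that Country 2 plays A. In a completely mixed equilibrium, Country 1 must be indifferent between A and B.
Country 1's expected payoff from A is 9q + 10(1−q); from B it is 6q + 11(1−q).
Setting these equal: −q + 10 = −5q + 11, so q = 1/4.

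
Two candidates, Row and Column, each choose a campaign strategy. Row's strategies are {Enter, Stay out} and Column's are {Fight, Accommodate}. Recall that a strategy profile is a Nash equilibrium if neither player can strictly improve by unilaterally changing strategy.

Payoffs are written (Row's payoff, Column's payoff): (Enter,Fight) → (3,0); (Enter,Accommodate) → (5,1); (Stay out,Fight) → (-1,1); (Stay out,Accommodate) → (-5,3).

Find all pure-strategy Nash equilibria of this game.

(Enter, Accommodate)

(Enter, Fight): Column prefers Accommodate (1 > 0) — not an equilibrium.
(Enter, Accommodate): Row gets 5 ≥ -5 from Stay out, and Column gets 1 ≥ 0 from Fight — Nash equilibrium.
(Stay out, Fight): Row prefers Enter (3 > -1); Column prefers Accommodate (3 > 1) — not an equilibrium.
(Stay out, Accommodate): Row prefers Enter (5 > -5) — not an equilibrium.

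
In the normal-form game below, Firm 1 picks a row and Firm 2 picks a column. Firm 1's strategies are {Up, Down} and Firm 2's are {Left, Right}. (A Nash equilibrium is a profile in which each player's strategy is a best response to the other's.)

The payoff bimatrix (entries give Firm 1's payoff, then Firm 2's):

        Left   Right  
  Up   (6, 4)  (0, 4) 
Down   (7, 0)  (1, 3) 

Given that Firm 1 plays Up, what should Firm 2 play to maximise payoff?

Against Up, Firm 2 earns 4 from Left and 4 from Right.
So either strategy is a best response.

either — both Left and Right are best responses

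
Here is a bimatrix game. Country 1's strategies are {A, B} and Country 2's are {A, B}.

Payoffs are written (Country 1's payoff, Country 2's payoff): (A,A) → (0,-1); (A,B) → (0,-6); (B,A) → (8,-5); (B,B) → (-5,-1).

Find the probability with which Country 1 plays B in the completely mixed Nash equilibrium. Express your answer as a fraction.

5/9

Let r be the probability that Country 1 plays A. In a completely mixed equilibrium, Country 2 must be indifferent between A and B.
Country 2's expected payoff from A is −r − 5(1−r); from B it is −6r − (1−r).
Setting these equal: 4r − 5 = −5r − 1, so r = 4/9.
Therefore Country 1 plays B with probability 1 − 4/9 = 5/9.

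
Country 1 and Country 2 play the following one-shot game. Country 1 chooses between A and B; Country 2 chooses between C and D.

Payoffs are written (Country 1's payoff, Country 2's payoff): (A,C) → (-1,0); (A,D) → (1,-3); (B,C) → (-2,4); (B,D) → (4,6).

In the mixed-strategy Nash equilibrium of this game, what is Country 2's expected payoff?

First find p, the probability Country 1 plays A, from Country 2's indifference between C and D: 4(1−p) = −3p + 6(1−p), giving p = 2/5.
Since Country 2 is indifferent in equilibrium, Country 2's expected payoff equals the payoff from either column against (2/5, 3/5). Using C: 4(3/5) = 12/5.

12/5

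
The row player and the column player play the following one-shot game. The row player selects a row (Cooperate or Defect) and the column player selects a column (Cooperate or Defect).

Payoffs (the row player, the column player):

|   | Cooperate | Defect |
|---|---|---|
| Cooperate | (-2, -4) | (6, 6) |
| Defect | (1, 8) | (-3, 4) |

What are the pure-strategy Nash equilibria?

(Cooperate, Cooperate): the row player prefers Defect (1 > -2); the column player prefers Defect (6 > -4) — not an equilibrium.
(Cooperate, Defect): the row player gets 6 ≥ -3 from Defect, and the column player gets 6 ≥ -4 from Cooperate — Nash equilibrium.
(Defect, Cooperate): the row player gets 1 ≥ -2 from Cooperate, and the column player gets 8 ≥ 4 from Defect — Nash equilibrium.
(Defect, Defect): the row player prefers Cooperate (6 > -3); the column player prefers Cooperate (8 > 4) — not an equilibrium.

(Cooperate, Defect) and (Defect, Cooperate)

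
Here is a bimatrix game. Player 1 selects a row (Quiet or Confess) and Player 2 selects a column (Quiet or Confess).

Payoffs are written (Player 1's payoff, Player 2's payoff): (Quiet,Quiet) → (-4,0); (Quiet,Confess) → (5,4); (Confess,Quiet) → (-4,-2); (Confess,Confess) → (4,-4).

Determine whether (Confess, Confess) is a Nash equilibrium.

No

At (Confess, Confess), Player 1 earns 4; switching to Quiet would give 5, so Player 1 would deviate.
Player 2 earns -4; switching to Quiet would give -2, so Player 2 would deviate.
Since at least one player can profitably deviate, this is not a Nash equilibrium.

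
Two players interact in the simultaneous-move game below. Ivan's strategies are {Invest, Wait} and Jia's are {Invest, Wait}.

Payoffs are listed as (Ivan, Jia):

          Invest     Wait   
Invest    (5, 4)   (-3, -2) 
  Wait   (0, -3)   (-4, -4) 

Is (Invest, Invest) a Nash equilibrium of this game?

Yes

At (Invest, Invest), Ivan earns 5; switching to Wait would give 0, so Ivan has no profitable deviation.
Jia earns 4; switching to Wait would give -2, so Jia has no profitable deviation.
Neither player can gain by a unilateral deviation, so this profile is a Nash equilibrium.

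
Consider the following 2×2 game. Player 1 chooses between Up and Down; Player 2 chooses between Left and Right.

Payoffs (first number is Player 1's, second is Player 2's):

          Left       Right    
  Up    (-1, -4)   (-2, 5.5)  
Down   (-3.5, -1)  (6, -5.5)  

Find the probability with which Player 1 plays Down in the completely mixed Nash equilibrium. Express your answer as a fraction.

19/28

Let r be the probability that Player 1 plays Up. In a completely mixed equilibrium, Player 2 must be indifferent between Left and Right.
Player 2's expected payoff from Left is −4r − (1−r); from Right it is 5.5r − 5.5(1−r).
Setting these equal: −3r − 1 = 11r − 5.5, so r = 9/28.
Therefore Player 1 plays Down with probability 1 − 9/28 = 19/28.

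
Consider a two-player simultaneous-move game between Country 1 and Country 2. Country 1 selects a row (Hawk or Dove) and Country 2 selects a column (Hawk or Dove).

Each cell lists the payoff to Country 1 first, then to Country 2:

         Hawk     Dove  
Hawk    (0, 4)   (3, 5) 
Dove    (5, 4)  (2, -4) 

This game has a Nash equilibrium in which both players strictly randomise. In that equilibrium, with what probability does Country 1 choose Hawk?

Let x be the probability that Country 1 plays Hawk. In a completely mixed equilibrium, Country 2 must be indifferent between Hawk and Dove.
Country 2's expected payoff from Hawk is 4x + 4(1−x); from Dove it is 5x − 4(1−x).
Setting these equal: 4 = 9x − 4, so x = 8/9.

8/9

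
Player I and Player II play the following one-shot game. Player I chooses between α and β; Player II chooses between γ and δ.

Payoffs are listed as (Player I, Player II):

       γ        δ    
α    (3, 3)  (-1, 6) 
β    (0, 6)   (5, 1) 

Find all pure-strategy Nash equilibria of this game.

none

(α, γ): Player II prefers δ (6 > 3) — not an equilibrium.
(α, δ): Player I prefers β (5 > -1) — not an equilibrium.
(β, γ): Player I prefers α (3 > 0) — not an equilibrium.
(β, δ): Player II prefers γ (6 > 1) — not an equilibrium.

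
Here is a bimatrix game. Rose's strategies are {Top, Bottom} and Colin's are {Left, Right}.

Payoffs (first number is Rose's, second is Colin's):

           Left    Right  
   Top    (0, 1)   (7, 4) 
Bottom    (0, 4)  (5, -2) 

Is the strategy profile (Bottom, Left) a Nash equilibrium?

Yes

At (Bottom, Left), Rose earns 0; switching to Top would give 0, so Rose has no profitable deviation.
Colin earns 4; switching to Right would give -2, so Colin has no profitable deviation.
Neither player can gain by a unilateral deviation, so this profile is a Nash equilibrium.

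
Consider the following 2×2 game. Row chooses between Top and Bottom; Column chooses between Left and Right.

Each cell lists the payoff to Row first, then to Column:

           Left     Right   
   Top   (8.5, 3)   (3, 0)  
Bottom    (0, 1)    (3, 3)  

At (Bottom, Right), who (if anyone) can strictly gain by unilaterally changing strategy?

Row at (Bottom, Right) earns 3; deviating to Top yields 3 — not better.
Column earns 3; deviating to Left yields 1 — not better.
Neither player can strictly improve; the profile is a Nash equilibrium.

Neither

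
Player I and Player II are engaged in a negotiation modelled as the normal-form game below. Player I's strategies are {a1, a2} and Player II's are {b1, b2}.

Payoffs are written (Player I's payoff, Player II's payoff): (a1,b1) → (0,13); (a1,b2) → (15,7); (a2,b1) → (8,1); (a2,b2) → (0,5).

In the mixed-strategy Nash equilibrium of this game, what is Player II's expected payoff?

29/5

First find x, the probability Player I plays a1, from Player II's indifference between b1 and b2: 13x + (1−x) = 7x + 5(1−x), giving x = 2/5.
Since Player II is indifferent in equilibrium, Player II's expected payoff equals the payoff from either column against (2/5, 3/5). Using b1: 13(2/5) + (3/5) = 29/5.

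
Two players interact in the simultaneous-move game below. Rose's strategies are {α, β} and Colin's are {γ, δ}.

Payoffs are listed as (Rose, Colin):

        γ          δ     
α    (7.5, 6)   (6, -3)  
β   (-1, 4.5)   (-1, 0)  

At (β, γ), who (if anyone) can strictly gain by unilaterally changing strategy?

Rose

Rose at (β, γ) earns -1; deviating to α yields 7.5 — a strict improvement.
Colin earns 4.5; deviating to δ yields 0 — not better.
Only Rose has a strictly profitable deviation.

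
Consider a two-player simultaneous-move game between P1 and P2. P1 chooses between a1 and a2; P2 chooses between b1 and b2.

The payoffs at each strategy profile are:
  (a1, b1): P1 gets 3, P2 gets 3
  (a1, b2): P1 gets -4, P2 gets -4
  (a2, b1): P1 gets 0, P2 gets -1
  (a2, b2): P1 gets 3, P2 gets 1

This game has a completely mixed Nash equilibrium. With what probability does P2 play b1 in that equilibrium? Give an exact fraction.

Let y be the probability that P2 plays b1. In a completely mixed equilibrium, P1 must be indifferent between a1 and a2.
P1's expected payoff from a1 is 3y − 4(1−y); from a2 it is 3(1−y).
Setting these equal: 7y − 4 = −3y + 3, so y = 7/10.

7/10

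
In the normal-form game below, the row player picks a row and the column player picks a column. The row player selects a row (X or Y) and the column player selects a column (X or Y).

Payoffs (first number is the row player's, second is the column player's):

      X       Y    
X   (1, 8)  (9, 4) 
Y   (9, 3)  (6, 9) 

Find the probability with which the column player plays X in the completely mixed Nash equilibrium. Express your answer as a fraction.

3/11

Let q be the probability that the column player plays X. In a completely mixed equilibrium, the row player must be indifferent between X and Y.
The row player's expected payoff from X is q + 9(1−q); from Y it is 9q + 6(1−q).
Setting these equal: −8q + 9 = 3q + 6, so q = 3/11.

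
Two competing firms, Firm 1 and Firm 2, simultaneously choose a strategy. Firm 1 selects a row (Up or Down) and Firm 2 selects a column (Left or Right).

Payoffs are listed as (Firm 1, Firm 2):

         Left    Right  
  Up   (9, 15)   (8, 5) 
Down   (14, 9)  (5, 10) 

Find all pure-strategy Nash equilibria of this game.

none

(Up, Left): Firm 1 prefers Down (14 > 9) — not an equilibrium.
(Up, Right): Firm 2 prefers Left (15 > 5) — not an equilibrium.
(Down, Left): Firm 2 prefers Right (10 > 9) — not an equilibrium.
(Down, Right): Firm 1 prefers Up (8 > 5) — not an equilibrium.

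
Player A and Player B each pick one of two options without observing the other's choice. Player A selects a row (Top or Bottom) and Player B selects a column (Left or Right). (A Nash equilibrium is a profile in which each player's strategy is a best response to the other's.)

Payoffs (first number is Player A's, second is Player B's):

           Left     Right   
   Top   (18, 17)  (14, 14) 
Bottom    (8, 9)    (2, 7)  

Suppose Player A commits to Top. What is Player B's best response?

Against Top, Player B earns 17 from Left and 14 from Right.
So Left is the best response.

Left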